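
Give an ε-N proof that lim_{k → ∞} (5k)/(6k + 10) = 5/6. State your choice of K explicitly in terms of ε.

K = (25/18)/ε

Fix ε > 0. For k ≥ 1, |(5k)/(6k + 10) − (5/6)| = |-50|/(6(6k + 10)) = 50/(6(6k + 10)).
Since 6k + 10 ≥ 6k for k ≥ 1, this is ≤ 50/(6·6k) = (25/18)/k.
So |(5k)/(6k + 10) − (5/6)| < ε whenever k > (25/18)/ε.
Take K = (25/18)/ε. If k > K then |(5k)/(6k + 10) − (5/6)| ≤ (25/18)/k < ε.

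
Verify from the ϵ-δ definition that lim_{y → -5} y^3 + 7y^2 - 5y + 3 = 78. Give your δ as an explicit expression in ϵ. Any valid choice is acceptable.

Fix ϵ > 0. We want δ > 0 such that 0 < |y + 5| < δ implies |(y^3 + 7y^2 - 5y + 3) − 78| < ϵ.
(y^3 + 7y^2 - 5y + 3) − 78 = y^3 + 7y^2 - 5y - 75 = (y + 5)(y^2 + 2y - 15).
So |(y^3 + 7y^2 - 5y + 3) − 78| = |y + 5|·|y^2 + 2y - 15|.
Assume first that |y + 5| < 1, so |y| < 6. Then |y^2 + 2y - 15| ≤ 6^2 + 2·6 + 15 = 63.
Hence |(y^3 + 7y^2 - 5y + 3) − 78| ≤ 63|y + 5| < ϵ provided |y + 5| < ϵ/63.
Take δ = min(1, ϵ/63). Then 0 < |y + 5| < δ gives both |y + 5| < 1 and |y + 5| < ϵ/63, so |(y^3 + 7y^2 - 5y + 3) − 78| < ϵ.

δ = min(1, ϵ/63)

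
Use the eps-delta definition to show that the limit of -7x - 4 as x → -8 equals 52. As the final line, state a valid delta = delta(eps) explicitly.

delta = eps/7

Let eps > 0. We need delta > 0 so that 0 < |x + 8| < delta implies |(-7x - 4) − 52| < eps.
Since (-7x - 4) − 52 = -7(x + 8), we have |(-7x - 4) − 52| = 7|x + 8|.
Thus it suffices that |x + 8| < eps/7.
Choosing delta = eps/7 gives |(-7x - 4) − 52| = 7|x + 8| < eps whenever |x + 8| < delta.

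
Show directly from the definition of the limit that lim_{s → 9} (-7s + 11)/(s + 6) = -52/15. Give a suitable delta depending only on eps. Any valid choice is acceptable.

delta = min(15/2, (225/106)eps)

Let eps > 0. We want delta > 0 with 0 < |s − 9| < delta ⇒ |(-7s + 11)/(s + 6) + 52/15| < eps.
Combining over a common denominator, (-7s + 11)/(s + 6) + 52/15 = [(-7s + 11)·15 − (-52)·(s + 6)] / [15·(s + 6)] = -53(s − 9) / (15(s + 6)).
So |(-7s + 11)/(s + 6) + 52/15| = 53|s − 9| / (15·|s + 6|).
Restrict delta ≤ 15/2. Then |s − 9| < 15/2 gives |s + 6| = |(s − 9) + 15| ≥ 15 − 15/2 = 15/2.
Hence |(-7s + 11)/(s + 6) + 52/15| < 53|s − 9|/(15·(15/2)) = (106/225)|s − 9|, which is < eps once |s − 9| < (225/106)eps.
Take delta = min(15/2, (225/106)eps). Then 0 < |s − 9| < delta forces both bounds, so |(-7s + 11)/(s + 6) + 52/15| < eps.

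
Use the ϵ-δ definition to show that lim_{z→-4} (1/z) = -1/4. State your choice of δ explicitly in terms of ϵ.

Let ϵ > 0 be given. We seek δ > 0 such that 0 < |z + 4| < δ implies |1/z + 1/4| < ϵ.
|1/z + 1/4| = |-4 − z|/(4·|z|) = |z + 4|/(4|z|).
Require δ ≤ 2 so that |z| > 4 − 2 = 2, hence 4|z| > 8.
Then |1/z + 1/4| < |z + 4|/8, which is < ϵ when |z + 4| < 8ϵ.
Take δ = min(2, 8ϵ). Then 0 < |z + 4| < δ gives both |z + 4| < 2 and |z + 4| < 8ϵ, so |1/z + 1/4| < ϵ.

δ = min(2, 8ϵ)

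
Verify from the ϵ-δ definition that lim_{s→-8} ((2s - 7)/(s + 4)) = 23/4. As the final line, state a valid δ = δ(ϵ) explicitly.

Suppose ϵ > 0. We want δ > 0 with 0 < |s + 8| < δ ⇒ |(2s - 7)/(s + 4) − (23/4)| < ϵ.
Combining over a common denominator, (2s - 7)/(s + 4) − (23/4) = [(2s - 7)·(-4) − (-23)·(s + 4)] / [(-4)·(s + 4)] = 15(s + 8) / ((-4)(s + 4)).
So |(2s - 7)/(s + 4) − (23/4)| = 15|s + 8| / (4·|s + 4|).
Restrict δ ≤ 2. Then |s + 8| < 2 gives |s + 4| = |(s + 8) + (-4)| ≥ 4 − 2 = 2.
Hence |(2s - 7)/(s + 4) − (23/4)| < 15|s + 8|/(4·2) = (15/8)|s + 8|, which is < ϵ once |s + 8| < (8/15)ϵ.
Take δ = min(2, (8/15)ϵ). Then 0 < |s + 8| < δ forces both bounds, so |(2s - 7)/(s + 4) − (23/4)| < ϵ.

δ = min(2, (8/15)ϵ)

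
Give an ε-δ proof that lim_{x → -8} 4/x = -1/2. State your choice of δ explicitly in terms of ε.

Let ε > 0. We seek δ > 0 such that 0 < |x + 8| < δ implies |4/x + 1/2| < ε.
|4/x + 1/2| = 4·|-8 − x|/(8·|x|) = 4|x + 8|/(8|x|).
Restrict δ ≤ 4. Then |x + 8| < 4 gives |x| > 4, so 8|x| > 32.
Then |4/x + 1/2| < 4|x + 8|/32, which is < ε when |x + 8| < 8ε.
Take δ = min(4, 8ε). Then 0 < |x + 8| < δ gives both |x + 8| < 4 and |x + 8| < 8ε, so |4/x + 1/2| < ε.

δ = min(4, 8ε)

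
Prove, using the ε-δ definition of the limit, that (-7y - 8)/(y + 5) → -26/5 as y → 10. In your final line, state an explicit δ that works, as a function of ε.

Let ε > 0. We want δ > 0 with 0 < |y − 10| < δ ⇒ |(-7y - 8)/(y + 5) + 26/5| < ε.
Combining over a common denominator, (-7y - 8)/(y + 5) + 26/5 = [(-7y - 8)·15 − (-78)·(y + 5)] / [15·(y + 5)] = -27(y − 10) / (15(y + 5)).
So |(-7y - 8)/(y + 5) + 26/5| = 27|y − 10| / (15·|y + 5|).
Restrict δ ≤ 15/2. Then |y − 10| < 15/2 gives |y + 5| = |(y − 10) + 15| ≥ 15 − 15/2 = 15/2.
Hence |(-7y - 8)/(y + 5) + 26/5| < 27|y − 10|/(15·(15/2)) = (6/25)|y − 10|, which is < ε once |y − 10| < (25/6)ε.
Take δ = min(15/2, (25/6)ε). Then 0 < |y − 10| < δ forces both bounds, so |(-7y - 8)/(y + 5) + 26/5| < ε.

δ = min(15/2, (25/6)ε)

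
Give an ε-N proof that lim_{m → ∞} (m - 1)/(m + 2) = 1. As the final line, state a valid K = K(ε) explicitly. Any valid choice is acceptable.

Fix ε > 0. For m ≥ 1, |(m - 1)/(m + 2) − 1| = |-3|/((m + 2)) = 3/((m + 2)).
Since m + 2 ≥ m for m ≥ 1, this is ≤ 3/(m) = 3/m.
So |(m - 1)/(m + 2) − 1| < ε whenever m > 3/ε.
Take K = 3/ε. If m > K then |(m - 1)/(m + 2) − 1| ≤ 3/m < ε.

K = 3/ε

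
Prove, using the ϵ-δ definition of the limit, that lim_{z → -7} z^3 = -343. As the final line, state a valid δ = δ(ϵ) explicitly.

Fix ϵ > 0. We seek δ > 0 with 0 < |z + 7| < δ ⇒ |z^3 + 343| < ϵ.
Factor: z^3 + 343 = (z + 7)(z^2 - 7z + 49), so |z^3 + 343| = |z + 7|·|z^2 - 7z + 49|.
Impose δ ≤ 2 so that |z| < 9; then |z^2 - 7z + 49| ≤ 193.
Hence |z^3 + 343| ≤ 193|z + 7|, which is < ϵ once |z + 7| < ϵ/193.
Take δ = min(2, ϵ/193). If 0 < |z + 7| < δ then both bounds hold and |z^3 + 343| ≤ 193|z + 7| < 193·(ϵ/193) = ϵ.

δ = min(2, ϵ/193)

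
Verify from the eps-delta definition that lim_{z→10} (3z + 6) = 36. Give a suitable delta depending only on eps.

delta = eps/3

Fix eps > 0. We need delta > 0 so that 0 < |z − 10| < delta implies |(3z + 6) − 36| < eps.
|(3z + 6) − 36| = |3z - 30| = 3|z − 10|.
So 3|z − 10| < eps exactly when |z − 10| < eps/3.
Take delta = eps/3. If 0 < |z − 10| < delta then |(3z + 6) − 36| = 3|z − 10| < 3·(eps/3) = eps.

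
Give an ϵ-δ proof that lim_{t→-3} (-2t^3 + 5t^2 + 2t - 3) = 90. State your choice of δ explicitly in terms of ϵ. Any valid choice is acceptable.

Let ϵ > 0. We want δ > 0 such that 0 < |t + 3| < δ implies |(-2t^3 + 5t^2 + 2t - 3) − 90| < ϵ.
(-2t^3 + 5t^2 + 2t - 3) − 90 = -2t^3 + 5t^2 + 2t - 93 = (t + 3)(-2t^2 + 11t - 31).
So |(-2t^3 + 5t^2 + 2t - 3) − 90| = |t + 3|·|-2t^2 + 11t - 31|.
Require δ ≤ 2. Then |t + 3| < 2 gives |t| < 5, and by the triangle inequality |-2t^2 + 11t - 31| ≤ 2·5^2 + 11·5 + 31 = 136.
Hence |(-2t^3 + 5t^2 + 2t - 3) − 90| ≤ 136|t + 3| < ϵ provided |t + 3| < ϵ/136.
Choosing δ = min(2, ϵ/136) ensures both conditions, hence |(-2t^3 + 5t^2 + 2t - 3) − 90| < ϵ.

δ = min(2, ϵ/136)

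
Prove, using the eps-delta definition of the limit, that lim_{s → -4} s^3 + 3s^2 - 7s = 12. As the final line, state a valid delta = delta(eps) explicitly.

delta = min(1, eps/33)

Fix eps > 0. We want delta > 0 such that 0 < |s + 4| < delta implies |(s^3 + 3s^2 - 7s) − 12| < eps.
(s^3 + 3s^2 - 7s) − 12 = s^3 + 3s^2 - 7s - 12 = (s + 4)(s^2 - s - 3).
So |(s^3 + 3s^2 - 7s) − 12| = |s + 4|·|s^2 - s - 3|.
Assume first that |s + 4| < 1, so |s| < 5. Then |s^2 - s - 3| ≤ 5^2 + 5 + 3 = 33.
Hence |(s^3 + 3s^2 - 7s) − 12| ≤ 33|s + 4| < eps provided |s + 4| < eps/33.
Choosing delta = min(1, eps/33) ensures both conditions, hence |(s^3 + 3s^2 - 7s) − 12| < eps.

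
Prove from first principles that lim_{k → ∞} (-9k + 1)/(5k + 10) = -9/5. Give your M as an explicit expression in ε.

Let ε > 0. For k ≥ 1, |(-9k + 1)/(5k + 10) + 9/5| = |95|/(5(5k + 10)) = 95/(5(5k + 10)).
Since 5k + 10 ≥ 5k for k ≥ 1, this is ≤ 95/(5·5k) = (19/5)/k.
So |(-9k + 1)/(5k + 10) + 9/5| < ε whenever k > (19/5)/ε.
Take M = (19/5)/ε. If k > M then |(-9k + 1)/(5k + 10) + 9/5| ≤ (19/5)/k < ε.

M = (19/5)/ε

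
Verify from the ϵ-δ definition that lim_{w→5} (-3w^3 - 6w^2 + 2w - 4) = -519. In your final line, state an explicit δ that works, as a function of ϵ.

δ = min(2, ϵ/397)

Fix ϵ > 0. We want δ > 0 such that 0 < |w − 5| < δ implies |(-3w^3 - 6w^2 + 2w - 4) + 519| < ϵ.
(-3w^3 - 6w^2 + 2w - 4) + 519 = -3w^3 - 6w^2 + 2w + 515 = (w − 5)(-3w^2 - 21w - 103).
So |(-3w^3 - 6w^2 + 2w - 4) + 519| = |w − 5|·|-3w^2 - 21w - 103|.
Require δ ≤ 2. Then |w − 5| < 2 gives |w| < 7, and by the triangle inequality |-3w^2 - 21w - 103| ≤ 3·7^2 + 21·7 + 103 = 397.
Hence |(-3w^3 - 6w^2 + 2w - 4) + 519| ≤ 397|w − 5| < ϵ provided |w − 5| < ϵ/397.
Take δ = min(2, ϵ/397). Then 0 < |w − 5| < δ gives both |w − 5| < 2 and |w − 5| < ϵ/397, so |(-3w^3 - 6w^2 + 2w - 4) + 519| < ϵ.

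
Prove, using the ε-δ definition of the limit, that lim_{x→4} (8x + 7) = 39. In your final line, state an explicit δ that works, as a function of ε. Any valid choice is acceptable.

Let ε > 0. We need δ > 0 so that 0 < |x − 4| < δ implies |(8x + 7) − 39| < ε.
|(8x + 7) − 39| = |8x - 32| = 8|x − 4|.
Thus it suffices that |x − 4| < ε/8.
Take δ = ε/8. If 0 < |x − 4| < δ then |(8x + 7) − 39| = 8|x − 4| < 8·(ε/8) = ε.

δ = ε/8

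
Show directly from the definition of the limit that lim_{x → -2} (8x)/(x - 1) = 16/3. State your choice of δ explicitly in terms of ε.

δ = min(3/2, (9/16)ε)

Let ε > 0 be given. We want δ > 0 with 0 < |x + 2| < δ ⇒ |(8x)/(x - 1) − (16/3)| < ε.
Combining over a common denominator, (8x)/(x - 1) − (16/3) = [(8x)·(-3) − (-16)·(x - 1)] / [(-3)·(x - 1)] = -8(x + 2) / ((-3)(x - 1)).
So |(8x)/(x - 1) − (16/3)| = 8|x + 2| / (3·|x − 1|).
Restrict δ ≤ 3/2. Then |x + 2| < 3/2 gives |x − 1| = |(x + 2) + (-3)| ≥ 3 − 3/2 = 3/2.
Hence |(8x)/(x - 1) − (16/3)| < 8|x + 2|/(3·(3/2)) = (16/9)|x + 2|, which is < ε once |x + 2| < (9/16)ε.
Take δ = min(3/2, (9/16)ε). Then 0 < |x + 2| < δ forces both bounds, so |(8x)/(x - 1) − (16/3)| < ε.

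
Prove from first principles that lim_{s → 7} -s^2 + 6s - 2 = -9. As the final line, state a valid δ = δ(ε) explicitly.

Let ε > 0. We want δ > 0 such that 0 < |s − 7| < δ implies |(-s^2 + 6s - 2) + 9| < ε.
(-s^2 + 6s - 2) + 9 = -s^2 + 6s + 7 = (s − 7)(-s - 1).
So |(-s^2 + 6s - 2) + 9| = |s − 7|·|-s - 1|.
Require δ ≤ 2. Then |s − 7| < 2 gives |s| < 9, and by the triangle inequality |-s - 1| ≤ 9 + 1 = 10.
Hence |(-s^2 + 6s - 2) + 9| ≤ 10|s − 7| < ε provided |s − 7| < ε/10.
Choosing δ = min(2, ε/10) ensures both conditions, hence |(-s^2 + 6s - 2) + 9| < ε.

δ = min(2, ε/10)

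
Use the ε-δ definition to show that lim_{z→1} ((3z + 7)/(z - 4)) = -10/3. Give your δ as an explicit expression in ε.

Let ε > 0. We want δ > 0 with 0 < |z − 1| < δ ⇒ |(3z + 7)/(z - 4) + 10/3| < ε.
Combining over a common denominator, (3z + 7)/(z - 4) + 10/3 = [(3z + 7)·(-3) − 10·(z - 4)] / [(-3)·(z - 4)] = -19(z − 1) / ((-3)(z - 4)).
So |(3z + 7)/(z - 4) + 10/3| = 19|z − 1| / (3·|z − 4|).
Restrict δ ≤ 3/2. Then |z − 1| < 3/2 gives |z − 4| = |(z − 1) + (-3)| ≥ 3 − 3/2 = 3/2.
Hence |(3z + 7)/(z - 4) + 10/3| < 19|z − 1|/(3·(3/2)) = (38/9)|z − 1|, which is < ε once |z − 1| < (9/38)ε.
Take δ = min(3/2, (9/38)ε). Then 0 < |z − 1| < δ forces both bounds, so |(3z + 7)/(z - 4) + 10/3| < ε.

δ = min(3/2, (9/38)ε)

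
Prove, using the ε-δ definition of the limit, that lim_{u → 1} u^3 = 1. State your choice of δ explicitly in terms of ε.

Let ε > 0. We seek δ > 0 with 0 < |u − 1| < δ ⇒ |u^3 − 1| < ε.
Factor: u^3 − 1 = (u − 1)(u^2 + u + 1), so |u^3 − 1| = |u − 1|·|u^2 + u + 1|.
Impose δ ≤ 1 so that |u| < 2; then |u^2 + u + 1| ≤ 7.
Hence |u^3 − 1| ≤ 7|u − 1|, which is < ε once |u − 1| < ε/7.
Take δ = min(1, ε/7). If 0 < |u − 1| < δ then both bounds hold and |u^3 − 1| ≤ 7|u − 1| < 7·(ε/7) = ε.

δ = min(1, ε/7)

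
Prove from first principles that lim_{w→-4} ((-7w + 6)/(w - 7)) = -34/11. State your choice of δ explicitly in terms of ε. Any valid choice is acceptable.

Let ε > 0. We want δ > 0 with 0 < |w + 4| < δ ⇒ |(-7w + 6)/(w - 7) + 34/11| < ε.
Combining over a common denominator, (-7w + 6)/(w - 7) + 34/11 = [(-7w + 6)·(-11) − 34·(w - 7)] / [(-11)·(w - 7)] = 43(w + 4) / ((-11)(w - 7)).
So |(-7w + 6)/(w - 7) + 34/11| = 43|w + 4| / (11·|w − 7|).
Require δ ≤ 11/2, so |w − 7| ≥ |-11| − |w + 4| > 11 − 11/2 = 11/2.
Hence |(-7w + 6)/(w - 7) + 34/11| < 43|w + 4|/(11·(11/2)) = (86/121)|w + 4|, which is < ε once |w + 4| < (121/86)ε.
Take δ = min(11/2, (121/86)ε). Then 0 < |w + 4| < δ forces both bounds, so |(-7w + 6)/(w - 7) + 34/11| < ε.

δ = min(11/2, (121/86)ε)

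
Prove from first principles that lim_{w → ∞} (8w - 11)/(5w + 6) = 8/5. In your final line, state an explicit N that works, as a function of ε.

Let ε > 0. We seek N > 0 such that w > N implies |(8w - 11)/(5w + 6) − (8/5)| < ε.
(8w - 11)/(5w + 6) − (8/5) = (5(8w - 11) − 8(5w + 6)) / (5(5w + 6)) = -103/(5(5w + 6)).
For w > 0 we have 5w + 6 > 5w, so |(8w - 11)/(5w + 6) − (8/5)| = 103/(5(5w + 6)) < 103/(5·5w) = (103/25)/w.
Thus |(8w - 11)/(5w + 6) − (8/5)| < ε whenever w > (103/25)/ε.
Take N = (103/25)/ε. If w > N then |(8w - 11)/(5w + 6) − (8/5)| < (103/25)/w < ε.

N = (103/25)/ε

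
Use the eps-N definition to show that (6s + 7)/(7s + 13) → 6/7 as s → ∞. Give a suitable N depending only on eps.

N = (29/49)/eps

Suppose eps > 0. We seek N > 0 such that s > N implies |(6s + 7)/(7s + 13) − (6/7)| < eps.
(6s + 7)/(7s + 13) − (6/7) = (7(6s + 7) − 6(7s + 13)) / (7(7s + 13)) = -29/(7(7s + 13)).
For s > 0 we have 7s + 13 > 7s, so |(6s + 7)/(7s + 13) − (6/7)| = 29/(7(7s + 13)) < 29/(7·7s) = (29/49)/s.
Thus |(6s + 7)/(7s + 13) − (6/7)| < eps whenever s > (29/49)/eps.
Take N = (29/49)/eps. If s > N then |(6s + 7)/(7s + 13) − (6/7)| < (29/49)/s < eps.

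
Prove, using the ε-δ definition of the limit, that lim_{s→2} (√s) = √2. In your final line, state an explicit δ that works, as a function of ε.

δ = min(2, √2·ε)

Let ε > 0. We want δ > 0 such that 0 < |s − 2| < δ implies |√s − √2| < ε.
Multiplying by the conjugate, |√s − √2| = |s − 2|/(√s + √2).
Restrict δ ≤ 2 so that |s − 2| < 2 forces s > 0, and then √s + √2 > √2.
Hence |√s − √2| < |s − 2|/√2, which is < ε once |s − 2| < √2·ε.
Take δ = min(2, √2·ε). If 0 < |s − 2| < δ then s > 0 and |√s − √2| < |s − 2|/√2 < ε.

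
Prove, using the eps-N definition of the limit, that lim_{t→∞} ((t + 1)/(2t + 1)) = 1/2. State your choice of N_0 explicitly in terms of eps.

Fix eps > 0. We seek N_0 > 0 such that t > N_0 implies |(t + 1)/(2t + 1) − (1/2)| < eps.
(t + 1)/(2t + 1) − (1/2) = (2(t + 1) − (2t + 1)) / (2(2t + 1)) = 1/(2(2t + 1)).
For t > 0 we have 2t + 1 > 2t, so |(t + 1)/(2t + 1) − (1/2)| = 1/(2(2t + 1)) < 1/(2·2t) = (1/4)/t.
Thus |(t + 1)/(2t + 1) − (1/2)| < eps whenever t > (1/4)/eps.
Take N_0 = (1/4)/eps. If t > N_0 then |(t + 1)/(2t + 1) − (1/2)| < (1/4)/t < eps.

N_0 = (1/4)/eps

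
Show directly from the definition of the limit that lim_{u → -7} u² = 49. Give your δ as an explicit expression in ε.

Let ε > 0 be given. We seek δ > 0 with 0 < |u + 7| < δ ⇒ |u² − 49| < ε.
Factor: u² − 49 = (u + 7)(u - 7), so |u² − 49| = |u + 7|·|u - 7|.
Restrict δ ≤ 1. Then |u + 7| < 1 gives |u| < 8, so by the triangle inequality |u - 7| ≤ 8 + 7 = 15.
Hence |u² − 49| ≤ 15|u + 7|, which is < ε once |u + 7| < ε/15.
Take δ = min(1, ε/15). If 0 < |u + 7| < δ then both bounds hold and |u² − 49| ≤ 15|u + 7| < 15·(ε/15) = ε.

δ = min(1, ε/15)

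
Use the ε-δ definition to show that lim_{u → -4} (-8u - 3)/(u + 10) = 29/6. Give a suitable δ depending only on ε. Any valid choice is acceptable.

Suppose ε > 0. We want δ > 0 with 0 < |u + 4| < δ ⇒ |(-8u - 3)/(u + 10) − (29/6)| < ε.
Combining over a common denominator, (-8u - 3)/(u + 10) − (29/6) = [(-8u - 3)·6 − 29·(u + 10)] / [6·(u + 10)] = -77(u + 4) / (6(u + 10)).
So |(-8u - 3)/(u + 10) − (29/6)| = 77|u + 4| / (6·|u + 10|).
Restrict δ ≤ 3. Then |u + 4| < 3 gives |u + 10| = |(u + 4) + 6| ≥ 6 − 3 = 3.
Hence |(-8u - 3)/(u + 10) − (29/6)| < 77|u + 4|/(6·3) = (77/18)|u + 4|, which is < ε once |u + 4| < (18/77)ε.
Take δ = min(3, (18/77)ε). Then 0 < |u + 4| < δ forces both bounds, so |(-8u - 3)/(u + 10) − (29/6)| < ε.

δ = min(3, (18/77)ε)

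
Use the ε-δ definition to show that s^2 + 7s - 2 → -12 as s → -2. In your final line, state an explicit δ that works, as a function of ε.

δ = min(2, ε/9)

Fix ε > 0. We want δ > 0 such that 0 < |s + 2| < δ implies |(s^2 + 7s - 2) + 12| < ε.
(s^2 + 7s - 2) + 12 = s^2 + 7s + 10 = (s + 2)(s + 5).
So |(s^2 + 7s - 2) + 12| = |s + 2|·|s + 5|.
Assume first that |s + 2| < 2, so |s| < 4. Then |s + 5| ≤ 4 + 5 = 9.
Hence |(s^2 + 7s - 2) + 12| ≤ 9|s + 2| < ε provided |s + 2| < ε/9.
Take δ = min(2, ε/9). Then 0 < |s + 2| < δ gives both |s + 2| < 2 and |s + 2| < ε/9, so |(s^2 + 7s - 2) + 12| < ε.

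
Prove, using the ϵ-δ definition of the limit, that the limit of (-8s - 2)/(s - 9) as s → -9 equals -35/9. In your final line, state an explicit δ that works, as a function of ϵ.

δ = min(9, (81/37)ϵ)

Let ϵ > 0 be given. We want δ > 0 with 0 < |s + 9| < δ ⇒ |(-8s - 2)/(s - 9) + 35/9| < ϵ.
Combining over a common denominator, (-8s - 2)/(s - 9) + 35/9 = [(-8s - 2)·(-18) − 70·(s - 9)] / [(-18)·(s - 9)] = 74(s + 9) / ((-18)(s - 9)).
So |(-8s - 2)/(s - 9) + 35/9| = 74|s + 9| / (18·|s − 9|).
Restrict δ ≤ 9. Then |s + 9| < 9 gives |s − 9| = |(s + 9) + (-18)| ≥ 18 − 9 = 9.
Hence |(-8s - 2)/(s - 9) + 35/9| < 74|s + 9|/(18·9) = (37/81)|s + 9|, which is < ϵ once |s + 9| < (81/37)ϵ.
Take δ = min(9, (81/37)ϵ). Then 0 < |s + 9| < δ forces both bounds, so |(-8s - 2)/(s - 9) + 35/9| < ϵ.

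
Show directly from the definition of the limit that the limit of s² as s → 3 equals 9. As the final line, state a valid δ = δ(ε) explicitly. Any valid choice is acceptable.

Let ε > 0 be given. We seek δ > 0 with 0 < |s − 3| < δ ⇒ |s² − 9| < ε.
Factor: s² − 9 = (s − 3)(s + 3), so |s² − 9| = |s − 3|·|s + 3|.
Impose δ ≤ 1 so that |s| < 4; then |s + 3| ≤ 7.
Hence |s² − 9| ≤ 7|s − 3|, which is < ε once |s − 3| < ε/7.
Take δ = min(1, ε/7). If 0 < |s − 3| < δ then both bounds hold and |s² − 9| ≤ 7|s − 3| < 7·(ε/7) = ε.

δ = min(1, ε/7)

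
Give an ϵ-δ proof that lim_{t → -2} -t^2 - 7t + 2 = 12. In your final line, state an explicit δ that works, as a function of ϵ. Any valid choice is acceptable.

Fix ϵ > 0. We want δ > 0 such that 0 < |t + 2| < δ implies |(-t^2 - 7t + 2) − 12| < ϵ.
(-t^2 - 7t + 2) − 12 = -t^2 - 7t - 10 = (t + 2)(-t - 5).
So |(-t^2 - 7t + 2) − 12| = |t + 2|·|-t - 5|.
Require δ ≤ 1. Then |t + 2| < 1 gives |t| < 3, and by the triangle inequality |-t - 5| ≤ 3 + 5 = 8.
Hence |(-t^2 - 7t + 2) − 12| ≤ 8|t + 2| < ϵ provided |t + 2| < ϵ/8.
Take δ = min(1, ϵ/8). Then 0 < |t + 2| < δ gives both |t + 2| < 1 and |t + 2| < ϵ/8, so |(-t^2 - 7t + 2) − 12| < ϵ.

δ = min(1, ϵ/8)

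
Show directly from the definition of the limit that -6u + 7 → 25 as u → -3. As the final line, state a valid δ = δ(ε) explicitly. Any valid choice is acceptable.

Let ε > 0. We need δ > 0 so that 0 < |u + 3| < δ implies |(-6u + 7) − 25| < ε.
|(-6u + 7) − 25| = |-6u - 18| = 6|u + 3|.
So 6|u + 3| < ε exactly when |u + 3| < ε/6.
Choosing δ = ε/6 gives |(-6u + 7) − 25| = 6|u + 3| < ε whenever |u + 3| < δ.

δ = ε/6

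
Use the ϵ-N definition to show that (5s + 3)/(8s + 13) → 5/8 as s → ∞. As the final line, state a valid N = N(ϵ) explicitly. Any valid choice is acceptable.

N = (41/64)/ϵ

Suppose ϵ > 0. We seek N > 0 such that s > N implies |(5s + 3)/(8s + 13) − (5/8)| < ϵ.
(5s + 3)/(8s + 13) − (5/8) = (8(5s + 3) − 5(8s + 13)) / (8(8s + 13)) = -41/(8(8s + 13)).
For s > 0 we have 8s + 13 > 8s, so |(5s + 3)/(8s + 13) − (5/8)| = 41/(8(8s + 13)) < 41/(8·8s) = (41/64)/s.
Thus |(5s + 3)/(8s + 13) − (5/8)| < ϵ whenever s > (41/64)/ϵ.
Take N = (41/64)/ϵ. If s > N then |(5s + 3)/(8s + 13) − (5/8)| < (41/64)/s < ϵ.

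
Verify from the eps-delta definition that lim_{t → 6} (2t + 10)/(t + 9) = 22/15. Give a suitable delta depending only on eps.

delta = min(15/2, (225/16)eps)

Suppose eps > 0. We want delta > 0 with 0 < |t − 6| < delta ⇒ |(2t + 10)/(t + 9) − (22/15)| < eps.
Combining over a common denominator, (2t + 10)/(t + 9) − (22/15) = [(2t + 10)·15 − 22·(t + 9)] / [15·(t + 9)] = 8(t − 6) / (15(t + 9)).
So |(2t + 10)/(t + 9) − (22/15)| = 8|t − 6| / (15·|t + 9|).
Restrict delta ≤ 15/2. Then |t − 6| < 15/2 gives |t + 9| = |(t − 6) + 15| ≥ 15 − 15/2 = 15/2.
Hence |(2t + 10)/(t + 9) − (22/15)| < 8|t − 6|/(15·(15/2)) = (16/225)|t − 6|, which is < eps once |t − 6| < (225/16)eps.
Take delta = min(15/2, (225/16)eps). Then 0 < |t − 6| < delta forces both bounds, so |(2t + 10)/(t + 9) − (22/15)| < eps.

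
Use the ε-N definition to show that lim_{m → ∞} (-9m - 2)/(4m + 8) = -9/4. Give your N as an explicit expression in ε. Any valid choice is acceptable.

N = 4/ε

Fix ε > 0. For m ≥ 1, |(-9m - 2)/(4m + 8) + 9/4| = |64|/(4(4m + 8)) = 64/(4(4m + 8)).
Since 4m + 8 ≥ 4m for m ≥ 1, this is ≤ 64/(4·4m) = 4/m.
So |(-9m - 2)/(4m + 8) + 9/4| < ε whenever m > 4/ε.
Take N = 4/ε. If m > N then |(-9m - 2)/(4m + 8) + 9/4| ≤ 4/m < ε.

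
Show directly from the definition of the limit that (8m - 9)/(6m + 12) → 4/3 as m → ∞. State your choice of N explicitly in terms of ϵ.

Let ϵ > 0. For m ≥ 1, |(8m - 9)/(6m + 12) − (4/3)| = |-150|/(6(6m + 12)) = 150/(6(6m + 12)).
Since 6m + 12 ≥ 6m for m ≥ 1, this is ≤ 150/(6·6m) = (25/6)/m.
So |(8m - 9)/(6m + 12) − (4/3)| < ϵ whenever m > (25/6)/ϵ.
Take N = (25/6)/ϵ. If m > N then |(8m - 9)/(6m + 12) − (4/3)| ≤ (25/6)/m < ϵ.

N = (25/6)/ϵ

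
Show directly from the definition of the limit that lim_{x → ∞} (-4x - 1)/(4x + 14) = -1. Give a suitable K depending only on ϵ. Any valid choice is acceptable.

K = (13/4)/ϵ

Suppose ϵ > 0. We seek K > 0 such that x > K implies |(-4x - 1)/(4x + 14) + 1| < ϵ.
(-4x - 1)/(4x + 14) + 1 = (4(-4x - 1) − (-4)(4x + 14)) / (4(4x + 14)) = 52/(4(4x + 14)).
For x > 0 we have 4x + 14 > 4x, so |(-4x - 1)/(4x + 14) + 1| = 52/(4(4x + 14)) < 52/(4·4x) = (13/4)/x.
Thus |(-4x - 1)/(4x + 14) + 1| < ϵ whenever x > (13/4)/ϵ.
Take K = (13/4)/ϵ. If x > K then |(-4x - 1)/(4x + 14) + 1| < (13/4)/x < ϵ.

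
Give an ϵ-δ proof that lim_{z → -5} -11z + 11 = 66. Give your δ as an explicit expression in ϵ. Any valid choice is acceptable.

Fix ϵ > 0. We need δ > 0 so that 0 < |z + 5| < δ implies |(-11z + 11) − 66| < ϵ.
Since (-11z + 11) − 66 = -11(z + 5), we have |(-11z + 11) − 66| = 11|z + 5|.
So 11|z + 5| < ϵ exactly when |z + 5| < ϵ/11.
Choosing δ = ϵ/11 gives |(-11z + 11) − 66| = 11|z + 5| < ϵ whenever |z + 5| < δ.

δ = ϵ/11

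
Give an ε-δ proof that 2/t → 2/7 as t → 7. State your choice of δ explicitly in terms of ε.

Let ε > 0 be given. We seek δ > 0 such that 0 < |t − 7| < δ implies |2/t − (2/7)| < ε.
|2/t − (2/7)| = 2·|7 − t|/(7·|t|) = 2|t − 7|/(7|t|).
Restrict δ ≤ 7/2. Then |t − 7| < 7/2 gives |t| > 7/2, so 7|t| > 49/2.
Then |2/t − (2/7)| < 2|t − 7|/(49/2), which is < ε when |t − 7| < (49/4)ε.
Take δ = min(7/2, (49/4)ε). Then 0 < |t − 7| < δ gives both |t − 7| < 7/2 and |t − 7| < (49/4)ε, so |2/t − (2/7)| < ε.

δ = min(7/2, (49/4)ε)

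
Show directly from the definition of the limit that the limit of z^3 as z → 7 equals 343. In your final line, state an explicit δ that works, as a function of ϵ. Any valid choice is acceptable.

Let ϵ > 0 be given. We seek δ > 0 with 0 < |z − 7| < δ ⇒ |z^3 − 343| < ϵ.
Factor: z^3 − 343 = (z − 7)(z^2 + 7z + 49), so |z^3 − 343| = |z − 7|·|z^2 + 7z + 49|.
Impose δ ≤ 1 so that |z| < 8; then |z^2 + 7z + 49| ≤ 169.
Hence |z^3 − 343| ≤ 169|z − 7|, which is < ϵ once |z − 7| < ϵ/169.
Take δ = min(1, ϵ/169). If 0 < |z − 7| < δ then both bounds hold and |z^3 − 343| ≤ 169|z − 7| < 169·(ϵ/169) = ϵ.

δ = min(1, ϵ/169)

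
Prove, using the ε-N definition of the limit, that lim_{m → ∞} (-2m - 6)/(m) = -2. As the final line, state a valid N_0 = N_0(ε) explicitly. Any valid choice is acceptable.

N_0 = 6/ε

Fix ε > 0. For m ≥ 1, |(-2m - 6)/(m) + 2| = |-6|/((m)) = 6/((m)).
Since m ≥ m for m ≥ 1, this is ≤ 6/(m) = 6/m.
So |(-2m - 6)/(m) + 2| < ε whenever m > 6/ε.
Take N_0 = 6/ε. If m > N_0 then |(-2m - 6)/(m) + 2| ≤ 6/m < ε.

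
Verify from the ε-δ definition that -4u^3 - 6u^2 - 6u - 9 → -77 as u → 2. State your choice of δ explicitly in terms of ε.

δ = min(1, ε/112)

Fix ε > 0. We want δ > 0 such that 0 < |u − 2| < δ implies |(-4u^3 - 6u^2 - 6u - 9) + 77| < ε.
(-4u^3 - 6u^2 - 6u - 9) + 77 = -4u^3 - 6u^2 - 6u + 68 = (u − 2)(-4u^2 - 14u - 34).
So |(-4u^3 - 6u^2 - 6u - 9) + 77| = |u − 2|·|-4u^2 - 14u - 34|.
Require δ ≤ 1. Then |u − 2| < 1 gives |u| < 3, and by the triangle inequality |-4u^2 - 14u - 34| ≤ 4·3^2 + 14·3 + 34 = 112.
Hence |(-4u^3 - 6u^2 - 6u - 9) + 77| ≤ 112|u − 2| < ε provided |u − 2| < ε/112.
Take δ = min(1, ε/112). Then 0 < |u − 2| < δ gives both |u − 2| < 1 and |u − 2| < ε/112, so |(-4u^3 - 6u^2 - 6u - 9) + 77| < ε.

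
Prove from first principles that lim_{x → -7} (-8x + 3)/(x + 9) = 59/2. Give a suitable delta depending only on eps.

delta = min(1, (2/75)eps)

Fix eps > 0. We want delta > 0 with 0 < |x + 7| < delta ⇒ |(-8x + 3)/(x + 9) − (59/2)| < eps.
Combining over a common denominator, (-8x + 3)/(x + 9) − (59/2) = [(-8x + 3)·2 − 59·(x + 9)] / [2·(x + 9)] = -75(x + 7) / (2(x + 9)).
So |(-8x + 3)/(x + 9) − (59/2)| = 75|x + 7| / (2·|x + 9|).
Restrict delta ≤ 1. Then |x + 7| < 1 gives |x + 9| = |(x + 7) + 2| ≥ 2 − 1 = 1.
Hence |(-8x + 3)/(x + 9) − (59/2)| < 75|x + 7|/(2·1) = (75/2)|x + 7|, which is < eps once |x + 7| < (2/75)eps.
Take delta = min(1, (2/75)eps). Then 0 < |x + 7| < delta forces both bounds, so |(-8x + 3)/(x + 9) − (59/2)| < eps.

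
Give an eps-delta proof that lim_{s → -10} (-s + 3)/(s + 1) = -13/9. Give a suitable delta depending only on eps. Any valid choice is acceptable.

delta = min(9/2, (81/8)eps)

Suppose eps > 0. We want delta > 0 with 0 < |s + 10| < delta ⇒ |(-s + 3)/(s + 1) + 13/9| < eps.
Combining over a common denominator, (-s + 3)/(s + 1) + 13/9 = [(-s + 3)·(-9) − 13·(s + 1)] / [(-9)·(s + 1)] = -4(s + 10) / ((-9)(s + 1)).
So |(-s + 3)/(s + 1) + 13/9| = 4|s + 10| / (9·|s + 1|).
Require delta ≤ 9/2, so |s + 1| ≥ |-9| − |s + 10| > 9 − 9/2 = 9/2.
Hence |(-s + 3)/(s + 1) + 13/9| < 4|s + 10|/(9·(9/2)) = (8/81)|s + 10|, which is < eps once |s + 10| < (81/8)eps.
Take delta = min(9/2, (81/8)eps). Then 0 < |s + 10| < delta forces both bounds, so |(-s + 3)/(s + 1) + 13/9| < eps.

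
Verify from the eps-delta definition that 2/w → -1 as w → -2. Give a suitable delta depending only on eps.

Let eps > 0 be given. We seek delta > 0 such that 0 < |w + 2| < delta implies |2/w + 1| < eps.
|2/w + 1| = 2·|-2 − w|/(2·|w|) = 2|w + 2|/(2|w|).
Require delta ≤ 1 so that |w| > 2 − 1 = 1, hence 2|w| > 2.
Then |2/w + 1| < 2|w + 2|/2, which is < eps when |w + 2| < eps.
Take delta = min(1, eps). Then 0 < |w + 2| < delta gives both |w + 2| < 1 and |w + 2| < eps, so |2/w + 1| < eps.

delta = min(1, eps)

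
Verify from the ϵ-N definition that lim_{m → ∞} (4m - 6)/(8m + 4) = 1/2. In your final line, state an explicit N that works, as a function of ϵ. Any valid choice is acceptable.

N = 1/ϵ

Let ϵ > 0. For m ≥ 1, |(4m - 6)/(8m + 4) − (1/2)| = |-64|/(8(8m + 4)) = 64/(8(8m + 4)).
Since 8m + 4 ≥ 8m for m ≥ 1, this is ≤ 64/(8·8m) = 1/m.
So |(4m - 6)/(8m + 4) − (1/2)| < ϵ whenever m > 1/ϵ.
Take N = 1/ϵ. If m > N then |(4m - 6)/(8m + 4) − (1/2)| ≤ 1/m < ϵ.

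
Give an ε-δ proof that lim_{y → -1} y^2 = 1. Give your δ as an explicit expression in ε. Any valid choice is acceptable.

Let ε > 0. We seek δ > 0 with 0 < |y + 1| < δ ⇒ |y^2 − 1| < ε.
Factor: y^2 − 1 = (y + 1)(y - 1), so |y^2 − 1| = |y + 1|·|y - 1|.
Impose δ ≤ 2 so that |y| < 3; then |y - 1| ≤ 4.
Hence |y^2 − 1| ≤ 4|y + 1|, which is < ε once |y + 1| < ε/4.
Take δ = min(2, ε/4). If 0 < |y + 1| < δ then both bounds hold and |y^2 − 1| ≤ 4|y + 1| < 4·(ε/4) = ε.

δ = min(2, ε/4)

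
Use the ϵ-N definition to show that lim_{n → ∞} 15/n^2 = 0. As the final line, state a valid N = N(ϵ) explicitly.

Fix ϵ > 0. For n ≥ 1, |15/n^2 − 0| = 15/n^2.
15/n^2 < ϵ ⇔ n^2 > 15/ϵ ⇔ n > (15/ϵ)^{1/2}.
Take N = (15/ϵ)^{1/2}. Then n > N implies 15/n^2 < ϵ.

N = (15/ϵ)^{1/2}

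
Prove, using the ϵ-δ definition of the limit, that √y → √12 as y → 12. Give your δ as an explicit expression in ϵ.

δ = min(12, √12·ϵ)

Let ϵ > 0 be given. We want δ > 0 such that 0 < |y − 12| < δ implies |√y − √12| < ϵ.
Multiplying by the conjugate, |√y − √12| = |y − 12|/(√y + √12).
Restrict δ ≤ 12 so that |y − 12| < 12 forces y > 0, and then √y + √12 > √12.
Hence |√y − √12| < |y − 12|/√12, which is < ϵ once |y − 12| < √12·ϵ.
Take δ = min(12, √12·ϵ). If 0 < |y − 12| < δ then y > 0 and |√y − √12| < |y − 12|/√12 < ϵ.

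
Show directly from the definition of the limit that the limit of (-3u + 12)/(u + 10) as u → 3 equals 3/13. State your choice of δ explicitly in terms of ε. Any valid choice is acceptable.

δ = min(13/2, (169/84)ε)

Fix ε > 0. We want δ > 0 with 0 < |u − 3| < δ ⇒ |(-3u + 12)/(u + 10) − (3/13)| < ε.
Combining over a common denominator, (-3u + 12)/(u + 10) − (3/13) = [(-3u + 12)·13 − 3·(u + 10)] / [13·(u + 10)] = -42(u − 3) / (13(u + 10)).
So |(-3u + 12)/(u + 10) − (3/13)| = 42|u − 3| / (13·|u + 10|).
Require δ ≤ 13/2, so |u + 10| ≥ |13| − |u − 3| > 13 − 13/2 = 13/2.
Hence |(-3u + 12)/(u + 10) − (3/13)| < 42|u − 3|/(13·(13/2)) = (84/169)|u − 3|, which is < ε once |u − 3| < (169/84)ε.
Take δ = min(13/2, (169/84)ε). Then 0 < |u − 3| < δ forces both bounds, so |(-3u + 12)/(u + 10) − (3/13)| < ε.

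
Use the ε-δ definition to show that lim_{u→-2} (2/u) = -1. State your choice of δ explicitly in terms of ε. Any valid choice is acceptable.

δ = min(1, ε)

Let ε > 0 be given. We seek δ > 0 such that 0 < |u + 2| < δ implies |2/u + 1| < ε.
|2/u + 1| = 2·|-2 − u|/(2·|u|) = 2|u + 2|/(2|u|).
Require δ ≤ 1 so that |u| > 2 − 1 = 1, hence 2|u| > 2.
Then |2/u + 1| < 2|u + 2|/2, which is < ε when |u + 2| < ε.
Take δ = min(1, ε). Then 0 < |u + 2| < δ gives both |u + 2| < 1 and |u + 2| < ε, so |2/u + 1| < ε.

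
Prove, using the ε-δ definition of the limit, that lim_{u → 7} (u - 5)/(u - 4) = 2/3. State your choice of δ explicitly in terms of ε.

Let ε > 0 be given. We want δ > 0 with 0 < |u − 7| < δ ⇒ |(u - 5)/(u - 4) − (2/3)| < ε.
Combining over a common denominator, (u - 5)/(u - 4) − (2/3) = [(u - 5)·3 − 2·(u - 4)] / [3·(u - 4)] = 1(u − 7) / (3(u - 4)).
So |(u - 5)/(u - 4) − (2/3)| = |u − 7| / (3·|u − 4|).
Restrict δ ≤ 3/2. Then |u − 7| < 3/2 gives |u − 4| = |(u − 7) + 3| ≥ 3 − 3/2 = 3/2.
Hence |(u - 5)/(u - 4) − (2/3)| < |u − 7|/(3·(3/2)) = (2/9)|u − 7|, which is < ε once |u − 7| < (9/2)ε.
Take δ = min(3/2, (9/2)ε). Then 0 < |u − 7| < δ forces both bounds, so |(u - 5)/(u - 4) − (2/3)| < ε.

δ = min(3/2, (9/2)ε)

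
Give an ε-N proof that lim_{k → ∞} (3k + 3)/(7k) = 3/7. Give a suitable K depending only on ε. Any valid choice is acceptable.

Let ε > 0. For k ≥ 1, |(3k + 3)/(7k) − (3/7)| = |21|/(7(7k)) = 21/(7(7k)).
Since 7k ≥ 7k for k ≥ 1, this is ≤ 21/(7·7k) = (3/7)/k.
So |(3k + 3)/(7k) − (3/7)| < ε whenever k > (3/7)/ε.
Take K = (3/7)/ε. If k > K then |(3k + 3)/(7k) − (3/7)| ≤ (3/7)/k < ε.

K = (3/7)/ε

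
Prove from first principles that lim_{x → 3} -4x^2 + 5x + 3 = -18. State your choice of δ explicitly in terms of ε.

δ = min(1, ε/23)

Suppose ε > 0. We want δ > 0 such that 0 < |x − 3| < δ implies |(-4x^2 + 5x + 3) + 18| < ε.
(-4x^2 + 5x + 3) + 18 = -4x^2 + 5x + 21 = (x − 3)(-4x - 7).
So |(-4x^2 + 5x + 3) + 18| = |x − 3|·|-4x - 7|.
Assume first that |x − 3| < 1, so |x| < 4. Then |-4x - 7| ≤ 4·4 + 7 = 23.
Hence |(-4x^2 + 5x + 3) + 18| ≤ 23|x − 3| < ε provided |x − 3| < ε/23.
Take δ = min(1, ε/23). Then 0 < |x − 3| < δ gives both |x − 3| < 1 and |x − 3| < ε/23, so |(-4x^2 + 5x + 3) + 18| < ε.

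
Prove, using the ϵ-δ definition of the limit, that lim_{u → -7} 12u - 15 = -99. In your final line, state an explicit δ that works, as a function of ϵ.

δ = ϵ/12

Fix ϵ > 0. We need δ > 0 so that 0 < |u + 7| < δ implies |(12u - 15) + 99| < ϵ.
Since (12u - 15) + 99 = 12(u + 7), we have |(12u - 15) + 99| = 12|u + 7|.
So 12|u + 7| < ϵ exactly when |u + 7| < ϵ/12.
Take δ = ϵ/12. If 0 < |u + 7| < δ then |(12u - 15) + 99| = 12|u + 7| < 12·(ϵ/12) = ϵ.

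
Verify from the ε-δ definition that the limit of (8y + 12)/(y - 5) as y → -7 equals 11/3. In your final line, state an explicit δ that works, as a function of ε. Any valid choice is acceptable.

Let ε > 0. We want δ > 0 with 0 < |y + 7| < δ ⇒ |(8y + 12)/(y - 5) − (11/3)| < ε.
Combining over a common denominator, (8y + 12)/(y - 5) − (11/3) = [(8y + 12)·(-12) − (-44)·(y - 5)] / [(-12)·(y - 5)] = -52(y + 7) / ((-12)(y - 5)).
So |(8y + 12)/(y - 5) − (11/3)| = 52|y + 7| / (12·|y − 5|).
Restrict δ ≤ 6. Then |y + 7| < 6 gives |y − 5| = |(y + 7) + (-12)| ≥ 12 − 6 = 6.
Hence |(8y + 12)/(y - 5) − (11/3)| < 52|y + 7|/(12·6) = (13/18)|y + 7|, which is < ε once |y + 7| < (18/13)ε.
Take δ = min(6, (18/13)ε). Then 0 < |y + 7| < δ forces both bounds, so |(8y + 12)/(y - 5) − (11/3)| < ε.

δ = min(6, (18/13)ε)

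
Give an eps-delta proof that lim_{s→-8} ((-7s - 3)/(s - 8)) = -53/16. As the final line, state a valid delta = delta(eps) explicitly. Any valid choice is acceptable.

Fix eps > 0. We want delta > 0 with 0 < |s + 8| < delta ⇒ |(-7s - 3)/(s - 8) + 53/16| < eps.
Combining over a common denominator, (-7s - 3)/(s - 8) + 53/16 = [(-7s - 3)·(-16) − 53·(s - 8)] / [(-16)·(s - 8)] = 59(s + 8) / ((-16)(s - 8)).
So |(-7s - 3)/(s - 8) + 53/16| = 59|s + 8| / (16·|s − 8|).
Restrict delta ≤ 8. Then |s + 8| < 8 gives |s − 8| = |(s + 8) + (-16)| ≥ 16 − 8 = 8.
Hence |(-7s - 3)/(s - 8) + 53/16| < 59|s + 8|/(16·8) = (59/128)|s + 8|, which is < eps once |s + 8| < (128/59)eps.
Take delta = min(8, (128/59)eps). Then 0 < |s + 8| < delta forces both bounds, so |(-7s - 3)/(s - 8) + 53/16| < eps.

delta = min(8, (128/59)eps)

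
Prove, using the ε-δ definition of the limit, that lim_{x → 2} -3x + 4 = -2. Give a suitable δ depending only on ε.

δ = ε/3

Let ε > 0 be given. We need δ > 0 so that 0 < |x − 2| < δ implies |(-3x + 4) + 2| < ε.
|(-3x + 4) + 2| = |-3x + 6| = 3|x − 2|.
Thus it suffices that |x − 2| < ε/3.
Take δ = ε/3. If 0 < |x − 2| < δ then |(-3x + 4) + 2| = 3|x − 2| < 3·(ε/3) = ε.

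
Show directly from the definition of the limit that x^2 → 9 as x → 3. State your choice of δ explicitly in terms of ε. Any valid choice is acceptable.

Fix ε > 0. We seek δ > 0 with 0 < |x − 3| < δ ⇒ |x^2 − 9| < ε.
Factor: x^2 − 9 = (x − 3)(x + 3), so |x^2 − 9| = |x − 3|·|x + 3|.
Impose δ ≤ 1 so that |x| < 4; then |x + 3| ≤ 7.
Hence |x^2 − 9| ≤ 7|x − 3|, which is < ε once |x − 3| < ε/7.
Take δ = min(1, ε/7). If 0 < |x − 3| < δ then both bounds hold and |x^2 − 9| ≤ 7|x − 3| < 7·(ε/7) = ε.

δ = min(1, ε/7)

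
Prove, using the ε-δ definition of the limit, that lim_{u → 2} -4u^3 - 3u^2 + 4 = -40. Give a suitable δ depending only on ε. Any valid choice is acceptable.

δ = min(1, ε/91)

Let ε > 0. We want δ > 0 such that 0 < |u − 2| < δ implies |(-4u^3 - 3u^2 + 4) + 40| < ε.
(-4u^3 - 3u^2 + 4) + 40 = -4u^3 - 3u^2 + 44 = (u − 2)(-4u^2 - 11u - 22).
So |(-4u^3 - 3u^2 + 4) + 40| = |u − 2|·|-4u^2 - 11u - 22|.
Require δ ≤ 1. Then |u − 2| < 1 gives |u| < 3, and by the triangle inequality |-4u^2 - 11u - 22| ≤ 4·3^2 + 11·3 + 22 = 91.
Hence |(-4u^3 - 3u^2 + 4) + 40| ≤ 91|u − 2| < ε provided |u − 2| < ε/91.
Choosing δ = min(1, ε/91) ensures both conditions, hence |(-4u^3 - 3u^2 + 4) + 40| < ε.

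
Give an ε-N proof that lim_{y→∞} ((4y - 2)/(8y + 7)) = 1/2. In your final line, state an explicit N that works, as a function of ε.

Let ε > 0 be given. We seek N > 0 such that y > N implies |(4y - 2)/(8y + 7) − (1/2)| < ε.
(4y - 2)/(8y + 7) − (1/2) = (8(4y - 2) − 4(8y + 7)) / (8(8y + 7)) = -44/(8(8y + 7)).
For y > 0 we have 8y + 7 > 8y, so |(4y - 2)/(8y + 7) − (1/2)| = 44/(8(8y + 7)) < 44/(8·8y) = (11/16)/y.
Thus |(4y - 2)/(8y + 7) − (1/2)| < ε whenever y > (11/16)/ε.
Take N = (11/16)/ε. If y > N then |(4y - 2)/(8y + 7) − (1/2)| < (11/16)/y < ε.

N = (11/16)/ε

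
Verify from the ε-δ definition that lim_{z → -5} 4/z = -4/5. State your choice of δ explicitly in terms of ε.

δ = min(5/2, (25/8)ε)

Fix ε > 0. We seek δ > 0 such that 0 < |z + 5| < δ implies |4/z + 4/5| < ε.
|4/z + 4/5| = 4·|-5 − z|/(5·|z|) = 4|z + 5|/(5|z|).
Restrict δ ≤ 5/2. Then |z + 5| < 5/2 gives |z| > 5/2, so 5|z| > 25/2.
Then |4/z + 4/5| < 4|z + 5|/(25/2), which is < ε when |z + 5| < (25/8)ε.
Take δ = min(5/2, (25/8)ε). Then 0 < |z + 5| < δ gives both |z + 5| < 5/2 and |z + 5| < (25/8)ε, so |4/z + 4/5| < ε.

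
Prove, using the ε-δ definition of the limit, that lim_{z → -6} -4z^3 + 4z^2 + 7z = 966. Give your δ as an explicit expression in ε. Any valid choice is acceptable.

Let ε > 0. We want δ > 0 such that 0 < |z + 6| < δ implies |(-4z^3 + 4z^2 + 7z) − 966| < ε.
(-4z^3 + 4z^2 + 7z) − 966 = -4z^3 + 4z^2 + 7z - 966 = (z + 6)(-4z^2 + 28z - 161).
So |(-4z^3 + 4z^2 + 7z) − 966| = |z + 6|·|-4z^2 + 28z - 161|.
Assume first that |z + 6| < 1, so |z| < 7. Then |-4z^2 + 28z - 161| ≤ 4·7^2 + 28·7 + 161 = 553.
Hence |(-4z^3 + 4z^2 + 7z) − 966| ≤ 553|z + 6| < ε provided |z + 6| < ε/553.
Take δ = min(1, ε/553). Then 0 < |z + 6| < δ gives both |z + 6| < 1 and |z + 6| < ε/553, so |(-4z^3 + 4z^2 + 7z) − 966| < ε.

δ = min(1, ε/553)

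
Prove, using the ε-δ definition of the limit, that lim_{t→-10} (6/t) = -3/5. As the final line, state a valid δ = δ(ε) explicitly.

δ = min(5, (25/3)ε)

Let ε > 0 be given. We seek δ > 0 such that 0 < |t + 10| < δ implies |6/t + 3/5| < ε.
|6/t + 3/5| = 6·|-10 − t|/(10·|t|) = 6|t + 10|/(10|t|).
Restrict δ ≤ 5. Then |t + 10| < 5 gives |t| > 5, so 10|t| > 50.
Then |6/t + 3/5| < 6|t + 10|/50, which is < ε when |t + 10| < (25/3)ε.
Take δ = min(5, (25/3)ε). Then 0 < |t + 10| < δ gives both |t + 10| < 5 and |t + 10| < (25/3)ε, so |6/t + 3/5| < ε.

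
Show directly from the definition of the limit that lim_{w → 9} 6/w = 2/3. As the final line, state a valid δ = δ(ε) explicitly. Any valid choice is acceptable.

Let ε > 0 be given. We seek δ > 0 such that 0 < |w − 9| < δ implies |6/w − (2/3)| < ε.
|6/w − (2/3)| = 6·|9 − w|/(9·|w|) = 6|w − 9|/(9|w|).
Restrict δ ≤ 9/2. Then |w − 9| < 9/2 gives |w| > 9/2, so 9|w| > 81/2.
Then |6/w − (2/3)| < 6|w − 9|/(81/2), which is < ε when |w − 9| < (27/4)ε.
Take δ = min(9/2, (27/4)ε). Then 0 < |w − 9| < δ gives both |w − 9| < 9/2 and |w − 9| < (27/4)ε, so |6/w − (2/3)| < ε.

δ = min(9/2, (27/4)ε)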